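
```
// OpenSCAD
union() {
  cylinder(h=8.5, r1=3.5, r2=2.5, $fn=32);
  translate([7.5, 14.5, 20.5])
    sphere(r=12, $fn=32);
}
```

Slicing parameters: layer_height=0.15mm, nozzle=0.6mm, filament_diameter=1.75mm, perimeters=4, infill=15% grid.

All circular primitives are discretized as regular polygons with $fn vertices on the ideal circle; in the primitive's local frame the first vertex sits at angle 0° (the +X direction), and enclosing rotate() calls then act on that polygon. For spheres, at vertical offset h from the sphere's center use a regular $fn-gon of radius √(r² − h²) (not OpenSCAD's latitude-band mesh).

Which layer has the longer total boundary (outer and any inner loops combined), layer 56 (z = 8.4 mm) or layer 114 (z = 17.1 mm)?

Layer 56 (z = 8.4): the cone (r1=3.5→r2=2.5) has section circumradius 2.512 here — a regular 32-gon (perimeter = 2·32·2.512·sin(180°/32) = 15.76 mm); the sphere at (7.5, 14.5) is absent (|z−center|=12.100 > r=12); Combining (union): only the cone is present, so the union is just that shape — boundary = 15.76 mm. So its perimeter = 15.76 mm. Layer 114 (z = 17.1): the cone does not reach this height (z outside [0, 8.5]); the sphere at (7.5, 14.5): section is a regular 32-gon, circumradius = √(r²−h²) = √(12²−3.4²) = 11.508 (perimeter = 2·32·11.508·sin(180°/32) = 72.19 mm); Merging all regions: only the r=12 sphere at (7.5, 14.5) is present, so the union is just that shape — boundary = 72.19 mm. So its perimeter = 72.19 mm. Layer 114 is larger (72.19 vs 15.76 mm).

layer 114 (z = 17.1 mm)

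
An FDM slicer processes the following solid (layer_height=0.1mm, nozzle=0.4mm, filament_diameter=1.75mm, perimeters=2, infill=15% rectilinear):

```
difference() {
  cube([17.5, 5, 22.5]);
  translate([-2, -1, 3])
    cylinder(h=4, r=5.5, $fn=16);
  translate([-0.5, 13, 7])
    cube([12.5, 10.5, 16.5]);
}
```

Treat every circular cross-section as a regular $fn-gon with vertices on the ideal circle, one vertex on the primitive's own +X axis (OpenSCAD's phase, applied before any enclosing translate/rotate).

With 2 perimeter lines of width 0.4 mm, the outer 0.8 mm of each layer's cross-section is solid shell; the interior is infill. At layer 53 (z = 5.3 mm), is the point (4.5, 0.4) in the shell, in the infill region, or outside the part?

shell

At z = 5.3 mm: the 17.5×5 cube contributes its full rectangle; the r=5.5 cylinder at (-2, -1) gives a regular 16-gon of circumradius 5.5 (constant along its height); the cube at (-0.5, 13) is not intersected at this z (z outside [7, 23.5]); Subtracting the remaining from the first: starting from the 17.5×5 cube, the r=5.5 cylinder at (-2, -1) partially overlaps it — only the 9.15 mm² overlap (of its 92.61 mm²) is removed, clipping the outline — 1 connected region. Overall, the cross-section is a single solid region. The nearest boundary edge runs (17.50, 0.00)→(3.30, 0.00); distance from the point to it = 0.40 mm. The point is inside the cross-section, 0.40 mm from the nearest boundary — within the 0.8 mm shell band (2 × 0.4).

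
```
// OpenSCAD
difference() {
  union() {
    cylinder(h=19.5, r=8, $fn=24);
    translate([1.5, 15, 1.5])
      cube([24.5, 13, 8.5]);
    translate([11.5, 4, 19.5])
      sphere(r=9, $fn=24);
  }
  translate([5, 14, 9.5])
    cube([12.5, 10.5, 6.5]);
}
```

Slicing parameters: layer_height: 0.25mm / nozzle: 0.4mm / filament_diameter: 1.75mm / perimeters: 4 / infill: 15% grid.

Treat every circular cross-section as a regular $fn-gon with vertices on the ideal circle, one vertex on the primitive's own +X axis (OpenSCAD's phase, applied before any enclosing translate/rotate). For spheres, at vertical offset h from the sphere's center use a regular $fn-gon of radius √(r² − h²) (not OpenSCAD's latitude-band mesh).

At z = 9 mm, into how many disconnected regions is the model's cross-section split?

2

At z = 9 mm: the r=8 cylinder contributes a regular 24-gon of circumradius 8; the 24.5×13 cube at (1.5, 15) contributes its full rectangle; the sphere at (11.5, 4) is not intersected at this z (|z−center|=10.500 > r=9); Combining (union): the 2 present regions are separate (no shared area or edge), so areas and boundary lengths simply add and each stays a separate island — 2 connected regions; the cube at (5, 14) does not reach this height (z outside [9.5, 16]); Taking the first minus the rest: none of the subtracted shapes is present at this height, so the result so far is unchanged — 2 connected regions. The result has 2 disconnected regions.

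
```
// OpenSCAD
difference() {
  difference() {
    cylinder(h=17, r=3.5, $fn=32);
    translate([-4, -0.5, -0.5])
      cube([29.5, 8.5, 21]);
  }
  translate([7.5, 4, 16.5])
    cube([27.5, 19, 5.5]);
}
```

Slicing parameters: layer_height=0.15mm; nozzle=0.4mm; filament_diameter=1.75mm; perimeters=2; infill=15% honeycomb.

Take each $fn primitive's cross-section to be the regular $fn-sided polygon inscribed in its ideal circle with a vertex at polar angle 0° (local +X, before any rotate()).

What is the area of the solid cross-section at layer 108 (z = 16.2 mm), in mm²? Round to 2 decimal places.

At z = 16.2 mm: the r=3.5 cylinder contributes a regular 32-gon of circumradius 3.5 (area = (32/2)·3.500²·sin(360°/32) = 38.24 mm²); the cube at (-4, -0.5) is present — its section is the full 29.5×8.5 rectangle (area 250.75 mm²); Taking the first minus the rest: starting from the r=3.5 cylinder (38.24 mm²), the 29.5×8.5 cube at (-4, -0.5) partially overlaps it — only the 22.59 mm² overlap (of its 250.75 mm²) is removed, clipping the outline — area = 15.64 mm²; the cube at (7.5, 4) does not reach this height (z outside [16.5, 22]); Subtracting the remaining from the first: none of the subtracted shapes is present at this height, so the result so far is unchanged — area = 15.64 mm². Overall, the cross-section is a single solid region. Net area = 15.64 mm².

15.64 mm²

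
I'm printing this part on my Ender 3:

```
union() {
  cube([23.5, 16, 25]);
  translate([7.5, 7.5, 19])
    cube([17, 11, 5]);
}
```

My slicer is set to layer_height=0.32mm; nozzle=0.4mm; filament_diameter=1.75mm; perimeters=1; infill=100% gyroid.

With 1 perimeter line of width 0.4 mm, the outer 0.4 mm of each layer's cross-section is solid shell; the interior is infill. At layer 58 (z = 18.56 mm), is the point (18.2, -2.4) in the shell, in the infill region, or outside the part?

outside

At z = 18.56 mm: the 23.5×16 cube contributes its full rectangle; the cube at (7.5, 7.5) does not reach this height (z outside [19, 24]); Taking the union: only the 23.5×16 cube is present, so the union is just that shape — 1 connected region. Overall, the cross-section is a single solid region. The nearest boundary edge runs (0.00, 0.00)→(23.50, 0.00); distance from the point to it = 2.40 mm. The point is not inside any of the regions above, so it lies outside the cross-section (2.40 mm from the nearest boundary).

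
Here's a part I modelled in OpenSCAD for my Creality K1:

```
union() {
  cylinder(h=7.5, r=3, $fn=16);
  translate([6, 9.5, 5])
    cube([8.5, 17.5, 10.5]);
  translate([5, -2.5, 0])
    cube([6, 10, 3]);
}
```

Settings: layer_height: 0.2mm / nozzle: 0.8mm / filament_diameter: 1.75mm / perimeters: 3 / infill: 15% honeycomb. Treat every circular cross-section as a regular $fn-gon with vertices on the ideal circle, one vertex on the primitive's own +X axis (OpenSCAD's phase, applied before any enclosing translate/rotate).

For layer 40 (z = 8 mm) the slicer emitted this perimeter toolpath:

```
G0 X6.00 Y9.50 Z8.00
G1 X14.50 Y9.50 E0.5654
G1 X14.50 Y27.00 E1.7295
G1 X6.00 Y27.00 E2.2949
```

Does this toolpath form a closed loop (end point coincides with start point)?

no

Start point (G0): (6.00, 9.50). End point (last G1): the path does not return to the start — open.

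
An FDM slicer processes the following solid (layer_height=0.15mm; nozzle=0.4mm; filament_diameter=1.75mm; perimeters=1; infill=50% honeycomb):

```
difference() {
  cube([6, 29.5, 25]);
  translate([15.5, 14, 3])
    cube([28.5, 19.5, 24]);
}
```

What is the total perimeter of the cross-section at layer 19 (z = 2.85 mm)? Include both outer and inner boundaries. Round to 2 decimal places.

71.00 mm

At z = 2.85 mm: the 6×29.5 cube contributes its full rectangle (perimeter 71.00 mm); the cube at (15.5, 14) is not intersected at this z (z outside [3, 27]); Taking the first minus the rest: none of the subtracted shapes is present at this height, so the 6×29.5 cube is unchanged — boundary = 71.00 mm. Overall, the cross-section is a single solid region. Total boundary length (outer) = 71.00 mm.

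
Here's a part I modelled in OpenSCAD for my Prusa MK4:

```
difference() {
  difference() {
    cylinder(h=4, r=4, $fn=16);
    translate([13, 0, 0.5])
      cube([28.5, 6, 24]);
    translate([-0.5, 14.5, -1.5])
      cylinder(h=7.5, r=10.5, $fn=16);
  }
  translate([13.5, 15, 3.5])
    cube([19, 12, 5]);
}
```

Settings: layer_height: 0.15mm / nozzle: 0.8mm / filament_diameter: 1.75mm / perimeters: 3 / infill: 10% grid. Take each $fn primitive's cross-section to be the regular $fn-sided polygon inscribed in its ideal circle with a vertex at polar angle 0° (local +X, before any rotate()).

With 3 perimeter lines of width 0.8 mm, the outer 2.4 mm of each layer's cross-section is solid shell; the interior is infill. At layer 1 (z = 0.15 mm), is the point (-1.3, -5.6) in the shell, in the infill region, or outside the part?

At z = 0.15 mm: the r=4 cylinder contributes a regular 16-gon of circumradius 4; the cube at (13, 0) does not reach this height (z outside [0.5, 24.5]); the cylinder at (-0.5, 14.5): section is a regular 16-gon, circumradius r=10.5; Taking the first minus the rest: starting from the r=4 cylinder, the r=10.5 cylinder at (-0.5, 14.5) misses the remaining region (no effect) — 1 connected region; the cube at (13.5, 15) is not intersected at this z (z outside [3.5, 8.5]); After the difference (first − rest): none of the subtracted shapes is present at this height, so that combined region is unchanged — 1 connected region. Overall, the cross-section is a single solid region. The nearest boundary edge runs (-0.00, -4.00)→(-1.53, -3.70); distance from the point to it = 1.82 mm. The point is not inside any of the regions above, so it lies outside the cross-section (1.82 mm from the nearest boundary).

outside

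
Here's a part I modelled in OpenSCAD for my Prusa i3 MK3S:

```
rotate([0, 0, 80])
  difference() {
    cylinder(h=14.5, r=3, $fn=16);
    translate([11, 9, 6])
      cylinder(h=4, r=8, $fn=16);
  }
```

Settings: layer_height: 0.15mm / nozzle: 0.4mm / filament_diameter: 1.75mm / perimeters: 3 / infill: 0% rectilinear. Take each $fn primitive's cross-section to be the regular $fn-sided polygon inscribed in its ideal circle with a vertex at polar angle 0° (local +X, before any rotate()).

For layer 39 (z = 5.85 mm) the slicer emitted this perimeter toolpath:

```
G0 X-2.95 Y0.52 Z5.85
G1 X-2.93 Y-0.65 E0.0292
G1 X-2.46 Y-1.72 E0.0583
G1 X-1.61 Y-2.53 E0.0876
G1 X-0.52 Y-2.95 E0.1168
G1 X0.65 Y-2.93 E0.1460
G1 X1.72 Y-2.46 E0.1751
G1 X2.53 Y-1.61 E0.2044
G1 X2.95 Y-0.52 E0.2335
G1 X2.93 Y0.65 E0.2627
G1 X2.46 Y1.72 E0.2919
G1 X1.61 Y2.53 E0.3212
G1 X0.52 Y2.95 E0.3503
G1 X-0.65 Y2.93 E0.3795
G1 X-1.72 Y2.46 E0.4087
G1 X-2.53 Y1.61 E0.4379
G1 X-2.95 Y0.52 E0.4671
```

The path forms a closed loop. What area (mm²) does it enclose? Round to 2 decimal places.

27.54 mm²

Apply the shoelace formula to the sequence of (X, Y) vertices; enclosed area = 27.54 mm².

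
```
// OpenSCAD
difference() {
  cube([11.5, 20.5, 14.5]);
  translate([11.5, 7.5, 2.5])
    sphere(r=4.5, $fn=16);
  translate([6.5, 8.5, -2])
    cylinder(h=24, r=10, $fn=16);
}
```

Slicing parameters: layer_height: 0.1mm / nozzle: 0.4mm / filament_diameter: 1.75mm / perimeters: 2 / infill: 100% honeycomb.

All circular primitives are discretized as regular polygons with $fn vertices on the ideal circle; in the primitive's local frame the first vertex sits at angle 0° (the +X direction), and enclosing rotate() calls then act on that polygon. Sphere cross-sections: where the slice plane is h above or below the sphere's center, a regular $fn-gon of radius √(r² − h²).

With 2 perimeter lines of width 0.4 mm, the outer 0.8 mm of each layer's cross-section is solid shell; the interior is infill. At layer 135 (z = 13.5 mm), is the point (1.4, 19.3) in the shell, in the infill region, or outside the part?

infill

At z = 13.5 mm: the cube (footprint 11.5×20.5) is included at this height; the sphere at (11.5, 7.5) is absent (|z−center|=11.000 > r=4.5); the r=10 cylinder at (6.5, 8.5) gives a regular 16-gon of circumradius 10 (constant along its height); Taking the first minus the rest: starting from the 11.5×20.5 cube, the r=10 cylinder at (6.5, 8.5) partially overlaps it — only the 203.24 mm² overlap (of its 306.15 mm²) is removed, clipping the outline — 3 connected regions. Overall, the cross-section has 3 separate islands. The nearest boundary edge runs (0.00, 20.50)→(11.50, 20.50); distance from the point to it = 1.20 mm. (Shell/infill is judged within the island containing the point — the largest one.) The point is inside the cross-section and 1.20 mm from the nearest boundary — more than the 0.8 mm shell width (2 × 0.4), so it's in the infill interior.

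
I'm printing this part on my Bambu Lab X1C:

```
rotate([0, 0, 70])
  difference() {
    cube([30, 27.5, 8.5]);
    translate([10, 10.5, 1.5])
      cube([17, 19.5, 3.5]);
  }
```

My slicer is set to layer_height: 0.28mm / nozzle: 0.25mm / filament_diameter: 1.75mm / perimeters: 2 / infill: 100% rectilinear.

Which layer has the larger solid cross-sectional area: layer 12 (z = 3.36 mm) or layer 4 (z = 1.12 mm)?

Layer 12 (z = 3.36): the 30×27.5 cube contributes its full rectangle (area 825.00 mm²); the cube at (10, 10.5) is present — its section is the full 17×19.5 rectangle (area 331.50 mm²); Subtracting the remaining from the first: starting from the 30×27.5 cube (825.00 mm²), the 17×19.5 cube at (10, 10.5) partially overlaps it — only the 289.00 mm² overlap (of its 331.50 mm²) is removed, clipping the outline — area = 536.00 mm²; (rotated 70° about Z; rotation is an isometry so areas/perimeters/island counts are preserved). So its area = 536.00 mm². Layer 4 (z = 1.12): the 30×27.5 cube contributes its full rectangle (area 825.00 mm²); the cube at (10, 10.5) is absent (z outside [1.5, 5]); Subtracting the remaining from the first: none of the subtracted shapes is present at this height, so the 30×27.5 cube is unchanged — area = 825.00 mm²; (whole slice rotated 70° about Z — lengths, areas and connectivity unchanged). So its area = 825.00 mm². Layer 4 is larger (825.00 vs 536.00 mm²).

layer 4 (z = 1.12 mm)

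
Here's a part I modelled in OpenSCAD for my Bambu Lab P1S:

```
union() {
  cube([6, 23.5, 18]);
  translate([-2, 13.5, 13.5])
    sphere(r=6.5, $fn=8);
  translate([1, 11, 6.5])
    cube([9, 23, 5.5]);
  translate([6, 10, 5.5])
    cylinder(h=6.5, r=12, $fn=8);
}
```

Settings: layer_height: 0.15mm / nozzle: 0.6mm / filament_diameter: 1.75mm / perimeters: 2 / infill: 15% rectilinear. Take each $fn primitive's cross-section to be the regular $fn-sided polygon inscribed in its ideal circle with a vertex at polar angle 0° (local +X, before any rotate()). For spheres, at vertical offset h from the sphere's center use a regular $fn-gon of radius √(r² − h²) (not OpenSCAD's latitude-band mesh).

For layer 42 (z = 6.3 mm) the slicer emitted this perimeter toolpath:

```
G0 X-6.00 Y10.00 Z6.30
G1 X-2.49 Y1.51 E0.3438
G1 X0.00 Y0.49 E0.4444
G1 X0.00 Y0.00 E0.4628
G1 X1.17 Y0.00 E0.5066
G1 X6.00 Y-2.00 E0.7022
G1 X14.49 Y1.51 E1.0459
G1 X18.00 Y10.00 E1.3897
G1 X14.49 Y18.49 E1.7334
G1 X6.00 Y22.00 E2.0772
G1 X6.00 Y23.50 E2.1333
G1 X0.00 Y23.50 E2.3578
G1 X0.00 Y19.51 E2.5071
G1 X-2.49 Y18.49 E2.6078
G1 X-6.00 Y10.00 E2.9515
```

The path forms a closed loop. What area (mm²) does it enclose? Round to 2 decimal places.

Apply the shoelace formula to the sequence of (X, Y) vertices; enclosed area = 424.21 mm².

424.21 mm²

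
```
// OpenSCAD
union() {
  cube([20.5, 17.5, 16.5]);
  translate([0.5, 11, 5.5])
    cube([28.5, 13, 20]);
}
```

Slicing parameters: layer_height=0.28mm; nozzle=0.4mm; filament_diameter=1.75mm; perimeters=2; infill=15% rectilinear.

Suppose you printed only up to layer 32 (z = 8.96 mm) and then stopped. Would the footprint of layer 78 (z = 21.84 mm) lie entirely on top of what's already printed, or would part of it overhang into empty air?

entirely on top

Compare the two slices. At z = 8.96: the 20.5×17.5 cube contributes its full rectangle (area 358.75 mm²); the cube at (0.5, 11) (footprint 28.5×13) is included at this height (area 370.50 mm²); Combining (union): the regions partially overlap — summed areas 729.25 mm² minus the doubly-counted overlap 130.00 mm² gives 599.25 mm² — area = 599.25 mm². At z = 21.84: the cube is not intersected at this z (z outside [0, 16.5]); the cube at (0.5, 11) is present — its section is the full 28.5×13 rectangle (area 370.50 mm²); Taking the union: only the 28.5×13 cube at (0.5, 11) is present, so the union is just that shape — area = 370.50 mm². Checking containment: the cross-section at z = 21.84 is a subset of the cross-section at z = 8.96.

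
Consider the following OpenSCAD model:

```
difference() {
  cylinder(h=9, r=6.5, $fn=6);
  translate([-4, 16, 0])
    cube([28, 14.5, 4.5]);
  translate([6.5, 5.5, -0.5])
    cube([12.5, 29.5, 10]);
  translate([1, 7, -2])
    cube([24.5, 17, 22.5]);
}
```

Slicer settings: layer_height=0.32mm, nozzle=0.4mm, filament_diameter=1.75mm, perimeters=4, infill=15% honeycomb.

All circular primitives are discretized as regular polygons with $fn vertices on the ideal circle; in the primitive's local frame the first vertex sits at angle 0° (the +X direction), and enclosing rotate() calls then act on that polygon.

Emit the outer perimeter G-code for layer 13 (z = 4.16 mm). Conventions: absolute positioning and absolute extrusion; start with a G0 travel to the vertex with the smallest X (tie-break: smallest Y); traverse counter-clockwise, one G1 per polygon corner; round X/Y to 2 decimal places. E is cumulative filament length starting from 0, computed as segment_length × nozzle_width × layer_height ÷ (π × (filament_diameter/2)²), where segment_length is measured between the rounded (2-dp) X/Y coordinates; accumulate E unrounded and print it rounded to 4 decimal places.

At z = 4.16 mm: the cylinder: section is a regular 6-gon, circumradius r=6.5; the cube at (-4, 16) (footprint 28×14.5) is included at this height; the 12.5×29.5 cube at (6.5, 5.5) contributes its full rectangle; the cube at (1, 7) is present — its section is the full 24.5×17 rectangle; Subtracting the remaining from the first: starting from the r=6.5 cylinder, the 28×14.5 cube at (-4, 16) misses the remaining region (no effect); the 12.5×29.5 cube at (6.5, 5.5) misses the remaining region (no effect); the 24.5×17 cube at (1, 7) misses the remaining region (no effect) — 1 connected region. The outline is a single polygon with 6 vertices. Extrusion per mm of travel: 0.4 × 0.32 / (π × 0.875²) = 0.053216. Accumulating E over each segment gives final E = 2.0756.

G0 X-6.50 Y0.00 Z4.16
G1 X-3.25 Y-5.63 E0.3459
G1 X3.25 Y-5.63 E0.6918
G1 X6.50 Y0.00 E1.0378
G1 X3.25 Y5.63 E1.3837
G1 X-3.25 Y5.63 E1.7296
G1 X-6.50 Y0.00 E2.0756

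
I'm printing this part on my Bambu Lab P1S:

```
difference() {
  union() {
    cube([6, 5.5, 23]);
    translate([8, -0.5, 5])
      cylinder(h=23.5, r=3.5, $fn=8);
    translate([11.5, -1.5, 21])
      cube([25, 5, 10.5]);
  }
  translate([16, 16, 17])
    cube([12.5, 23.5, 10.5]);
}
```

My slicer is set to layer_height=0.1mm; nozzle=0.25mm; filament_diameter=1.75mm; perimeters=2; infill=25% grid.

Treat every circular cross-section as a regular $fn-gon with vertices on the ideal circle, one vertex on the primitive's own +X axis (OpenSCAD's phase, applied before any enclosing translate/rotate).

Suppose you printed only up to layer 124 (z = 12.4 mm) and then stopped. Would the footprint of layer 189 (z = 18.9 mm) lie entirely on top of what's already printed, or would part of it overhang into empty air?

Compare the two slices. At z = 12.4: the 6×5.5 cube contributes its full rectangle (area 33.00 mm²); the r=3.5 cylinder at (8, -0.5) contributes a regular 8-gon of circumradius 3.5 (area = (8/2)·3.500²·sin(360°/8) = 34.65 mm²); the cube at (11.5, -1.5) is not intersected at this z (z outside [21, 31.5]); Combining (union): the regions partially overlap — summed areas 67.65 mm² minus the doubly-counted overlap 1.79 mm² gives 65.86 mm² — area = 65.86 mm²; the cube at (16, 16) is absent (z outside [17, 27.5]); Subtracting the remaining from the first: none of the subtracted shapes is present at this height, so the result so far is unchanged — area = 65.86 mm². At z = 18.9: the 6×5.5 cube contributes its full rectangle (area 33.00 mm²); the r=3.5 cylinder at (8, -0.5) gives a regular 8-gon of circumradius 3.5 (constant along its height) (area = (8/2)·3.500²·sin(360°/8) = 34.65 mm²); the cube at (11.5, -1.5) is absent (z outside [21, 31.5]); Taking the union: the regions partially overlap — summed areas 67.65 mm² minus the doubly-counted overlap 1.79 mm² gives 65.86 mm² — area = 65.86 mm²; the cube at (16, 16) is present — its section is the full 12.5×23.5 rectangle (area 293.75 mm²); Subtracting the remaining from the first: starting from the result so far (65.86 mm²), the 12.5×23.5 cube at (16, 16) misses the remaining region (no effect) — area = 65.86 mm². Checking containment: the cross-section at z = 18.9 is a subset of the cross-section at z = 12.4.

entirely on top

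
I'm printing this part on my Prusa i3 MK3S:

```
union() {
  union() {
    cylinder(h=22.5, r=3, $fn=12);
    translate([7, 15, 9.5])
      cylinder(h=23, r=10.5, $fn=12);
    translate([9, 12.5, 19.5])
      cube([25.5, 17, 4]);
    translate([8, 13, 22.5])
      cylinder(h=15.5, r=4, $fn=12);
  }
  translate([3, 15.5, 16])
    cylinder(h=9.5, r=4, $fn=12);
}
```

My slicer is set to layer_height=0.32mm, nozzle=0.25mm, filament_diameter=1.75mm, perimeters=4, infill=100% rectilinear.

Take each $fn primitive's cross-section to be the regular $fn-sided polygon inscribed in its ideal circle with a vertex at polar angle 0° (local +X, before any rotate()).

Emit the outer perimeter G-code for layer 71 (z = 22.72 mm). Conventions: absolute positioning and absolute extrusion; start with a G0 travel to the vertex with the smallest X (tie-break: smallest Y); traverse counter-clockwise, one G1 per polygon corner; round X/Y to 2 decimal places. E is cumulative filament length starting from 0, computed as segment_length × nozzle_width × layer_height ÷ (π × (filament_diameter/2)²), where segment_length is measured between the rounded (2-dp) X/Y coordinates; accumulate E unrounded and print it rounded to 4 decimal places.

At z = 22.72 mm: the cylinder is not intersected at this z (z outside [0, 22.5]); the cylinder at (7, 15): section is a regular 12-gon, circumradius r=10.5; the 25.5×17 cube at (9, 12.5) contributes its full rectangle; the r=4 cylinder at (8, 13) contributes a regular 12-gon of circumradius 4; Taking the union: the regions partially overlap (shared area 130.64 mm²), so overlapping operands fuse into one piece — 1 connected region; the r=4 cylinder at (3, 15.5) gives a regular 12-gon of circumradius 4 (constant along its height); Taking the union: the r=4 cylinder at (3, 15.5) lies entirely inside the result so far, so the union is just the result so far — 1 connected region. The outline is a single polygon with 14 vertices. Extrusion per mm of travel: 0.25 × 0.32 / (π × 0.875²) = 0.033260. Accumulating E over each segment gives final E = 3.7618.

G0 X-3.50 Y15.00 Z22.72
G1 X-2.09 Y9.75 E0.1808
G1 X1.75 Y5.91 E0.3614
G1 X7.00 Y4.50 E0.5422
G1 X12.25 Y5.91 E0.7230
G1 X16.09 Y9.75 E0.9037
G1 X16.83 Y12.50 E0.9984
G1 X34.50 Y12.50 E1.5861
G1 X34.50 Y29.50 E2.1515
G1 X9.00 Y29.50 E2.9996
G1 X9.00 Y24.96 E3.1506
G1 X7.00 Y25.50 E3.2195
G1 X1.75 Y24.09 E3.4003
G1 X-2.09 Y20.25 E3.5810
G1 X-3.50 Y15.00 E3.7618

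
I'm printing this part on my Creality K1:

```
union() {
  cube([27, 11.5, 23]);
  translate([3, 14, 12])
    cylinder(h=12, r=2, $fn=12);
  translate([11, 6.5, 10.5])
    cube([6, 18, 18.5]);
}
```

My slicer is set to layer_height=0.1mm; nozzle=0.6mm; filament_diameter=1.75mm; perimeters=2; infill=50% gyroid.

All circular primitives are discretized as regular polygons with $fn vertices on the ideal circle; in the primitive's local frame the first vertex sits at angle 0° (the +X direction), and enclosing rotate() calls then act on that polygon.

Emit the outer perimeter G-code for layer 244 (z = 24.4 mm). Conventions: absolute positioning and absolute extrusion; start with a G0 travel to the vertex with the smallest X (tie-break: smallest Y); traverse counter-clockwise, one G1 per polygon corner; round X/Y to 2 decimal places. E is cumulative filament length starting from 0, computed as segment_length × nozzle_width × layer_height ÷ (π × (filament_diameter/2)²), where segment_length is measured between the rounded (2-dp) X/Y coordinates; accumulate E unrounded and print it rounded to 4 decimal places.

G0 X11.00 Y6.50 Z24.40
G1 X17.00 Y6.50 E0.1497
G1 X17.00 Y24.50 E0.5987
G1 X11.00 Y24.50 E0.7484
G1 X11.00 Y6.50 E1.1974

At z = 24.4 mm: the cube is absent (z outside [0, 23]); the cylinder at (3, 14) is absent (z outside [12, 24]); the cube at (11, 6.5) is present — its section is the full 6×18 rectangle; Taking the union: only the 6×18 cube at (11, 6.5) is present, so the union is just that shape — 1 connected region. The outline is a single polygon with 4 vertices. Extrusion per mm of travel: 0.6 × 0.1 / (π × 0.875²) = 0.024945. Accumulating E over each segment gives final E = 1.1974.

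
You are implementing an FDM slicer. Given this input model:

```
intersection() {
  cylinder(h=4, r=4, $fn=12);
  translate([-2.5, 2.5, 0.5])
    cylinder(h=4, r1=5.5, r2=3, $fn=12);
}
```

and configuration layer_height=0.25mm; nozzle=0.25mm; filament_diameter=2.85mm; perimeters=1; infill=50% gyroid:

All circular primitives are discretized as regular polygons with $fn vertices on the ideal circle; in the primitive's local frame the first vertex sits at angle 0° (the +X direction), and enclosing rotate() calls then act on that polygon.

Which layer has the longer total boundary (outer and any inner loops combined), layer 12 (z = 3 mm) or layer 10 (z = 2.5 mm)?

Layer 12 (z = 3): the cylinder: section is a regular 12-gon, circumradius r=4 (perimeter = 2·12·4.000·sin(180°/12) = 24.85 mm); the cone at (-2.5, 2.5) (r1=5.5→r2=3) has section circumradius 3.938 here — a regular 12-gon (perimeter = 2·12·3.938·sin(180°/12) = 24.46 mm); Taking the intersection: the cone at (-2.5, 2.5) partially overlaps the r=4 cylinder; clipping to the common part keeps 20.78 mm² — boundary = 17.12 mm. So its perimeter = 17.12 mm. Layer 10 (z = 2.5): the r=4 cylinder contributes a regular 12-gon of circumradius 4 (perimeter = 2·12·4.000·sin(180°/12) = 24.85 mm); the cone at (-2.5, 2.5) contributes a regular 12-gon of circumradius 4.250 (interpolated between r1=5.5 and r2=3 at t=0.500) (perimeter = 2·12·4.250·sin(180°/12) = 26.40 mm); Keeping only the common overlap: the cone at (-2.5, 2.5) partially overlaps the r=4 cylinder; clipping to the common part keeps 23.42 mm² — boundary = 18.12 mm. So its perimeter = 18.12 mm. Layer 10 is larger (18.12 vs 17.12 mm).

layer 10 (z = 2.5 mm)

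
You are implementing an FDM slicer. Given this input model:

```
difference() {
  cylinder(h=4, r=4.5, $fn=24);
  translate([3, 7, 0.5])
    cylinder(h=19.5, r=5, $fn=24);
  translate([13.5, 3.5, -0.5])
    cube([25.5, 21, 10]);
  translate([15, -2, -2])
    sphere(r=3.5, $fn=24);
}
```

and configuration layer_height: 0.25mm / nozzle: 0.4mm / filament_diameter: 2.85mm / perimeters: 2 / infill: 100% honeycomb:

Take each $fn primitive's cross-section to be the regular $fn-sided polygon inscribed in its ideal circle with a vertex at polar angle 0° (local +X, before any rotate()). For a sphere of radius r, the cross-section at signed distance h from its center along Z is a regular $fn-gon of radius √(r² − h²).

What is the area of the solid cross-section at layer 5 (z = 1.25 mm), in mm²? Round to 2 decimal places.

At z = 1.25 mm: the r=4.5 cylinder gives a regular 24-gon of circumradius 4.5 (constant along its height) (area = (24/2)·4.500²·sin(360°/24) = 62.89 mm²); the r=5 cylinder at (3, 7) gives a regular 24-gon of circumradius 5 (constant along its height) (area = (24/2)·5.000²·sin(360°/24) = 77.65 mm²); the cube at (13.5, 3.5) is present — its section is the full 25.5×21 rectangle (area 535.50 mm²); the sphere at (15, -2): section is a regular 24-gon, circumradius = √(r²−h²) = √(3.5²−3.25²) = 1.299 (area = (24/2)·1.299²·sin(360°/24) = 5.24 mm²); Subtracting the remaining from the first: starting from the r=4.5 cylinder (62.89 mm²), the r=5 cylinder at (3, 7) partially overlaps it — only the 6.94 mm² overlap (of its 77.65 mm²) is removed, clipping the outline; the 25.5×21 cube at (13.5, 3.5) misses the remaining region (no effect); the r=3.5 sphere at (15, -2) misses the remaining region (no effect) — area = 55.95 mm². Overall, the cross-section is a single solid region. Net area = 55.95 mm².

55.95 mm²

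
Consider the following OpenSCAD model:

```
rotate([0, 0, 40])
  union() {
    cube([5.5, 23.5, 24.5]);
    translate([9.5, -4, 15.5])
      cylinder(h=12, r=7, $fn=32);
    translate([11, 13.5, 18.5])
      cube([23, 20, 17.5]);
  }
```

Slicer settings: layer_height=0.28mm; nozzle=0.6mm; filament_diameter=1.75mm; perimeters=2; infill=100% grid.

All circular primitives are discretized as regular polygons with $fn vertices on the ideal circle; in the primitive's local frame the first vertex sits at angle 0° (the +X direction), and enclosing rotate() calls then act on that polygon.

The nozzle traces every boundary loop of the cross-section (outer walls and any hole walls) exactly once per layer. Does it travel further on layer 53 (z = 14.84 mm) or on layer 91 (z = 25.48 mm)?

layer 91 (z = 25.48 mm)

Layer 53 (z = 14.84): the cube is present — its section is the full 5.5×23.5 rectangle (perimeter 58.00 mm); the cylinder at (9.5, -4) is absent (z outside [15.5, 27.5]); the cube at (11, 13.5) is absent (z outside [18.5, 36]); Combining (union): only the 5.5×23.5 cube is present, so the union is just that shape — boundary = 58.00 mm; (rotated 40° about Z; rotation is an isometry so areas/perimeters/island counts are preserved). So its perimeter = 58.00 mm. Layer 91 (z = 25.48): the cube is absent (z outside [0, 24.5]); the r=7 cylinder at (9.5, -4) contributes a regular 32-gon of circumradius 7 (perimeter = 2·32·7.000·sin(180°/32) = 43.91 mm); the cube at (11, 13.5) (footprint 23×20) is included at this height (perimeter 86.00 mm); Merging all regions: the 2 present regions are separate (no shared area or edge), so areas and boundary lengths simply add and each stays a separate island — boundary = 129.91 mm; (whole slice rotated 40° about Z — lengths, areas and connectivity unchanged). So its perimeter = 129.91 mm. Layer 91 is larger (129.91 vs 58.00 mm).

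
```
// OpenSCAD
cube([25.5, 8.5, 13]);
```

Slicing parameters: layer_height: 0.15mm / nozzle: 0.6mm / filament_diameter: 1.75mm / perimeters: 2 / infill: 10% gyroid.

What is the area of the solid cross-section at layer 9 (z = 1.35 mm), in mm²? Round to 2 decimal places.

At z = 1.35 mm: the cube (footprint 25.5×8.5) is included at this height (area 216.75 mm²). Overall, the cross-section is a single solid region. Net area = 216.75 mm².

216.75 mm²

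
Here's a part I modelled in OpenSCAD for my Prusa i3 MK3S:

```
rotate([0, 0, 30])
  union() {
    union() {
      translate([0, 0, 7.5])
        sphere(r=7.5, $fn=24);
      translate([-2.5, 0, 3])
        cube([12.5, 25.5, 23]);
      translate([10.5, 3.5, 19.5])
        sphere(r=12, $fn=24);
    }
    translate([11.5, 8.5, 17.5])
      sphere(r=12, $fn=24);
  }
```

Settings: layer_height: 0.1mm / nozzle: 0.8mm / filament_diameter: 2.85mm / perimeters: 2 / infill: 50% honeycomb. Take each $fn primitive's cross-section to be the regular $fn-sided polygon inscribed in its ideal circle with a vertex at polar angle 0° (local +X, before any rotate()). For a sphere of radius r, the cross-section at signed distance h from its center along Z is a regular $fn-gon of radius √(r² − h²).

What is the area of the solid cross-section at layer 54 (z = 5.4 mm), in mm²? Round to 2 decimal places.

421.97 mm²

At z = 5.4 mm: the sphere: section is a regular 24-gon, circumradius = √(r²−h²) = √(7.5²−2.1²) = 7.200 (area = (24/2)·7.200²·sin(360°/24) = 161.01 mm²); the 12.5×25.5 cube at (-2.5, 0) contributes its full rectangle (area 318.75 mm²); the sphere at (10.5, 3.5) is absent (|z−center|=14.100 > r=12); Taking the union: the regions partially overlap — summed areas 479.76 mm² minus the doubly-counted overlap 57.78 mm² gives 421.97 mm² — area = 421.97 mm²; the sphere at (11.5, 8.5) is not intersected at this z (|z−center|=12.100 > r=12); Combining (union): only the result so far is present, so the union is just that shape — area = 421.97 mm²; (whole slice rotated 30° about Z — lengths, areas and connectivity unchanged). Overall, the cross-section is a single solid region. Net area = 421.97 mm².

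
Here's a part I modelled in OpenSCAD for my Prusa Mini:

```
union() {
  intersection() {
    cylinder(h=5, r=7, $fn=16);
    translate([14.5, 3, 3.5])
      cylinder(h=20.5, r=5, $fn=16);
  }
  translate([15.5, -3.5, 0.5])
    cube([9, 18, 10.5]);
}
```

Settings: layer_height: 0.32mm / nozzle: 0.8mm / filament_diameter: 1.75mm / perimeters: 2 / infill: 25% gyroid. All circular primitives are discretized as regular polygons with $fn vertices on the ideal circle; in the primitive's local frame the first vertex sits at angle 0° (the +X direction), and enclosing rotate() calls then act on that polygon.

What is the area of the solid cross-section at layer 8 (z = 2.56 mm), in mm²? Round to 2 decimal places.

At z = 2.56 mm: the cylinder: section is a regular 16-gon, circumradius r=7 (area = (16/2)·7.000²·sin(360°/16) = 150.01 mm²); the cylinder at (14.5, 3) does not reach this height (z outside [3.5, 24]); Taking the intersection: at least one operand is absent at this height, so nothing remains; the cube at (15.5, -3.5) (footprint 9×18) is included at this height (area 162.00 mm²); Merging all regions: only the 9×18 cube at (15.5, -3.5) is present, so the union is just that shape — area = 162.00 mm². Overall, the cross-section is a single solid region. Net area = 162.00 mm².

162.00 mm²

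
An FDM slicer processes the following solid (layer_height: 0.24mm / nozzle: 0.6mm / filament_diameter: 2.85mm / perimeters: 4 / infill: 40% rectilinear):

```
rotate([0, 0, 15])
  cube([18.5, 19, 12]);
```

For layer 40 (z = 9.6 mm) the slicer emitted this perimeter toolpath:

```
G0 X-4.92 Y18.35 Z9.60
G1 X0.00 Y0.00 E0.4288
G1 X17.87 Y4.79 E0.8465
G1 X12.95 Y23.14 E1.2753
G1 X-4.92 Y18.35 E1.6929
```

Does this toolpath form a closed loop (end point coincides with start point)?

yes

Start point (G0): (-4.92, 18.35). End point (last G1): the path returns to the start — closed.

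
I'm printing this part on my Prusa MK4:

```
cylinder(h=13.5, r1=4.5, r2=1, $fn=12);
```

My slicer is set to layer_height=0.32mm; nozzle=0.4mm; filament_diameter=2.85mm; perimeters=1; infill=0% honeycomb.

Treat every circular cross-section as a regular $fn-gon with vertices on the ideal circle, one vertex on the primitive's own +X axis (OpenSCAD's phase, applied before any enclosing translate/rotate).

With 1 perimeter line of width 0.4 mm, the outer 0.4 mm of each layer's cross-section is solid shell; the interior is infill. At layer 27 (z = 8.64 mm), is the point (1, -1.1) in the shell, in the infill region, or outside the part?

At z = 8.64 mm: the cone (r1=4.5→r2=1) has section circumradius 2.260 here — a regular 12-gon. Overall, the cross-section is a single solid region. The nearest boundary edge runs (1.13, -1.96)→(1.96, -1.13); distance from the point to it = 0.70 mm. The point is inside the cross-section and 0.70 mm from the nearest boundary — more than the 0.4 mm shell width (1 × 0.4), so it's in the infill interior.

infill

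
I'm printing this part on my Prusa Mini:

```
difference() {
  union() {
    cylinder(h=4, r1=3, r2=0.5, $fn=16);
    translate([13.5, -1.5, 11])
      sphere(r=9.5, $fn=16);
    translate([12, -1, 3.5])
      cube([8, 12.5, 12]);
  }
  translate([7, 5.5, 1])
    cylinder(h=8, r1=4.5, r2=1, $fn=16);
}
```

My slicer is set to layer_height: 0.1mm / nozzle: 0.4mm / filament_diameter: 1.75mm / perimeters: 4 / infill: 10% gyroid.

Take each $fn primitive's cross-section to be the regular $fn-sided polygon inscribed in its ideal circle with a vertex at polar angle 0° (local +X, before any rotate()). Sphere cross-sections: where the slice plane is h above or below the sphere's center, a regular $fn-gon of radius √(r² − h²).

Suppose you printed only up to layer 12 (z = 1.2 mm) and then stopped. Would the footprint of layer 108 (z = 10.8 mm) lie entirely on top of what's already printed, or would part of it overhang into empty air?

Compare the two slices. At z = 1.2: the cone (r1=3→r2=0.5) has section circumradius 2.250 here — a regular 16-gon (area = (16/2)·2.250²·sin(360°/16) = 15.50 mm²); the sphere at (13.5, -1.5) is absent (|z−center|=9.800 > r=9.5); the cube at (12, -1) does not reach this height (z outside [3.5, 15.5]); Combining (union): only the cone is present, so the union is just that shape — area = 15.50 mm²; the cone at (7, 5.5): at t=0.025 of its height the radius interpolates to r₁+(r₂−r₁)t = 4.412, giving a regular 16-gon of that circumradius (area = (16/2)·4.412²·sin(360°/16) = 59.61 mm²); Subtracting the remaining from the first: starting from that combined region (15.50 mm²), the cone at (7, 5.5) misses the remaining region (no effect) — area = 15.50 mm². At z = 10.8: the cone does not reach this height (z outside [0, 4]); the r=9.5 sphere at (13.5, -1.5) contributes a regular 16-gon of circumradius √(9.5²−0.2²) = 9.498 (area = (16/2)·9.498²·sin(360°/16) = 276.17 mm²); the cube at (12, -1) is present — its section is the full 8×12.5 rectangle (area 100.00 mm²); Merging all regions: the regions partially overlap — summed areas 376.17 mm² minus the doubly-counted overlap 65.63 mm² gives 310.54 mm² — area = 310.54 mm²; the cone at (7, 5.5) does not reach this height (z outside [1, 9]); Subtracting the remaining from the first: none of the subtracted shapes is present at this height, so the result so far is unchanged — area = 310.54 mm². Checking containment: at z = 10.8 the cross-section extends beyond the z = 1.2 cross-section by about 310.54 mm².

part overhangs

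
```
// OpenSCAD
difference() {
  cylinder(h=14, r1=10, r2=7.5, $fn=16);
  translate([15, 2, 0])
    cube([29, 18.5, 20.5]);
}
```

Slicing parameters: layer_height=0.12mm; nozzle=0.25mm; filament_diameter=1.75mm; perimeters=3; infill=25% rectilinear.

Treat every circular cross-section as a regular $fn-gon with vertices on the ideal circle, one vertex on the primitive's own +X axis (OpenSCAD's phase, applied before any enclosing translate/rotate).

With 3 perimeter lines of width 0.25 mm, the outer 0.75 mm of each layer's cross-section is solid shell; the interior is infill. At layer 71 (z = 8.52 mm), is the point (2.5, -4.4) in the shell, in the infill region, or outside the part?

infill

At z = 8.52 mm: the cone contributes a regular 16-gon of circumradius 8.479 (interpolated between r1=10 and r2=7.5 at t=0.609); the cube at (15, 2) (footprint 29×18.5) is included at this height; Taking the first minus the rest: starting from the cone, the 29×18.5 cube at (15, 2) misses the remaining region (no effect) — 1 connected region. Overall, the cross-section is a single solid region. The nearest boundary edge runs (6.00, -6.00)→(3.24, -7.83); distance from the point to it = 3.27 mm. The point is inside the cross-section and 3.27 mm from the nearest boundary — more than the 0.75 mm shell width (3 × 0.25), so it's in the infill interior.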